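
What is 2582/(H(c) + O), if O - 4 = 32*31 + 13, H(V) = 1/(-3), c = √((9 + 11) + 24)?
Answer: 3873/1513 ≈ 2.5598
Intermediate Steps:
c = 2*√11 (c = √(20 + 24) = √44 = 2*√11 ≈ 6.6332)
H(V) = -⅓
O = 1009 (O = 4 + (32*31 + 13) = 4 + (992 + 13) = 4 + 1005 = 1009)
2582/(H(c) + O) = 2582/(-⅓ + 1009) = 2582/(3026/3) = 2582*(3/3026) = 3873/1513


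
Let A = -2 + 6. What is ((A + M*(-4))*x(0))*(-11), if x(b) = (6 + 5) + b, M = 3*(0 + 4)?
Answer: 5324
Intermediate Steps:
M = 12 (M = 3*4 = 12)
A = 4
x(b) = 11 + b
((A + M*(-4))*x(0))*(-11) = ((4 + 12*(-4))*(11 + 0))*(-11) = ((4 - 48)*11)*(-11) = -44*11*(-11) = -484*(-11) = 5324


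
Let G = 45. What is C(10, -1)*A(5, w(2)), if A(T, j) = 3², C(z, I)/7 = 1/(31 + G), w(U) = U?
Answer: 63/76 ≈ 0.82895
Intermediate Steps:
C(z, I) = 7/76 (C(z, I) = 7/(31 + 45) = 7/76)
A(T, j) = 9
C(10, -1)*A(5, w(2)) = (7/76)*9 = 63/76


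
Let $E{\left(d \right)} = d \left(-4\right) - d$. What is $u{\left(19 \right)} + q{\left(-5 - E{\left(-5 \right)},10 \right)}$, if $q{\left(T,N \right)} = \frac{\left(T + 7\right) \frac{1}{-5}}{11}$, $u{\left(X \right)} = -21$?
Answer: $- \frac{1132}{55} \approx -20.582$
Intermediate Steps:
$E{\left(d \right)} = - 5 d$ ($E{\left(d \right)} = - 4 d - d = - 5 d$)
$q{\left(T,N \right)} = - \frac{7}{55} - \frac{T}{55}$ ($q{\left(T,N \right)} = \left(7 + T\right) \left(- \frac{1}{5}\right) \frac{1}{11} = \left(- \frac{7}{5} - \frac{T}{5}\right) \frac{1}{11} = - \frac{7}{55} - \frac{T}{55}$)
$u{\left(19 \right)} + q{\left(-5 - E{\left(-5 \right)},10 \right)} = -21 - \left(\frac{7}{55} + \frac{-5 - \left(-5\right) \left(-5\right)}{55}\right) = -21 - \left(\frac{7}{55} + \frac{-5 - 25}{55}\right) = -21 - - \frac{23}{55} = -21 + \left(- \frac{7}{55} + \frac{6}{11}\right) = -21 + \frac{23}{55} = - \frac{1132}{55}$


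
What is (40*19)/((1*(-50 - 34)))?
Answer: -190/21 ≈ -9.0476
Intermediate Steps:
(40*19)/((1*(-50 - 34))) = 760/((1*(-84))) = 760/(-84) = 760*(-1/84) = -190/21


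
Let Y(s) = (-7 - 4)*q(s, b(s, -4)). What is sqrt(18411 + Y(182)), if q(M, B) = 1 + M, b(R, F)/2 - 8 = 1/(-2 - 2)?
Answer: 3*sqrt(1822) ≈ 128.05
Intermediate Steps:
b(R, F) = 31/2 (b(R, F) = 16 + 2/(-2 - 2) = 16 + 2/(-4) = 16 + 2*(-1/4) = 16 - 1/2 = 31/2)
Y(s) = -11 - 11*s (Y(s) = (-7 - 4)*(1 + s) = -11*(1 + s) = -11 - 11*s)
sqrt(18411 + Y(182)) = sqrt(18411 + (-11 - 11*182)) = sqrt(18411 + (-11 - 2002)) = sqrt(18411 - 2013) = sqrt(16398) = 3*sqrt(1822)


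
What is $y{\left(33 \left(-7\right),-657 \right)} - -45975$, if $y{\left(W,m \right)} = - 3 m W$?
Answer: $-409326$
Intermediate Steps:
$y{\left(W,m \right)} = - 3 W m$
$y{\left(33 \left(-7\right),-657 \right)} - -45975 = \left(-3\right) 33 \left(-7\right) \left(-657\right) - -45975 = \left(-3\right) \left(-231\right) \left(-657\right) + 45975 = -455301 + 45975 = -409326$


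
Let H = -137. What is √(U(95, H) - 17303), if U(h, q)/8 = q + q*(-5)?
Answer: I*√12919 ≈ 113.66*I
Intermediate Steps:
U(h, q) = -32*q (U(h, q) = 8*(q + q*(-5)) = 8*(q - 5*q) = 8*(-4*q) = -32*q)
√(U(95, H) - 17303) = √(-32*(-137) - 17303) = √(4384 - 17303) = √(-12919) = I*√12919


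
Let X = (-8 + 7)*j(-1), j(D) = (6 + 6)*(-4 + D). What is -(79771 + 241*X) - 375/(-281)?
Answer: -26478536/281 ≈ -94230.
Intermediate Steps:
j(D) = -48 + 12*D (j(D) = 12*(-4 + D) = -48 + 12*D)
X = 60 (X = (-8 + 7)*(-48 + 12*(-1)) = -(-48 - 12) = -1*(-60) = 60)
-(79771 + 241*X) - 375/(-281) = -241/(1/(60 + 331)) - 375/(-281) = -241/(1/391) - 375*(-1/281) = -241/1/391 + 375/281 = -241*391 + 375/281 = -94231 + 375/281 = -26478536/281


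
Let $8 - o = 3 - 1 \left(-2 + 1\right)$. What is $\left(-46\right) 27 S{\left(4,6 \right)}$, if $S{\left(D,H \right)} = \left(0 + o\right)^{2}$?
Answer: $-19872$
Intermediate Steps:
$o = 4$ ($o = 8 - \left(3 - 1 \left(-2 + 1\right)\right) = 8 - \left(3 - 1 \left(-1\right)\right) = 8 - \left(3 - -1\right) = 8 - \left(3 + 1\right) = 8 - 4 = 4$)
$S{\left(D,H \right)} = 16$ ($S{\left(D,H \right)} = \left(0 + 4\right)^{2} = 4^{2} = 16$)
$\left(-46\right) 27 S{\left(4,6 \right)} = \left(-46\right) 27 \cdot 16 = \left(-1242\right) 16 = -19872$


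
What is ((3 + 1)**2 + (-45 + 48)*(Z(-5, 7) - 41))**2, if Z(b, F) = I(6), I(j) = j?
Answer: 7921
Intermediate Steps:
Z(b, F) = 6
((3 + 1)**2 + (-45 + 48)*(Z(-5, 7) - 41))**2 = ((3 + 1)**2 + (-45 + 48)*(6 - 41))**2 = (4**2 + 3*(-35))**2 = (16 - 105)**2 = (-89)**2 = 7921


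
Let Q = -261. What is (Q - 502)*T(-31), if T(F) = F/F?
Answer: -763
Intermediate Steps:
T(F) = 1
(Q - 502)*T(-31) = (-261 - 502)*1 = -763*1 = -763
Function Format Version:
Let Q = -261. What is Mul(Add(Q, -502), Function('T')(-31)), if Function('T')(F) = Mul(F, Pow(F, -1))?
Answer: -763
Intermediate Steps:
Function('T')(F) = 1
Mul(Add(Q, -502), Function('T')(-31)) = Mul(Add(-261, -502), 1) = Mul(-763, 1) = -763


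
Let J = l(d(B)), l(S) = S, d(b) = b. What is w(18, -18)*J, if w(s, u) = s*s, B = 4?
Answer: 1296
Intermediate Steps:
w(s, u) = s²
J = 4
w(18, -18)*J = 18²*4 = 324*4 = 1296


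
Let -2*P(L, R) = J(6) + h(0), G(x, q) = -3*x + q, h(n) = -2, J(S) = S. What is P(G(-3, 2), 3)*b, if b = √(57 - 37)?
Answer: -4*√5 ≈ -8.9443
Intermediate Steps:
G(x, q) = q - 3*x
P(L, R) = -2 (P(L, R) = -(6 - 2)/2 = -½*4 = -2)
b = 2*√5 (b = √20 = 2*√5 ≈ 4.4721)
P(G(-3, 2), 3)*b = -4*√5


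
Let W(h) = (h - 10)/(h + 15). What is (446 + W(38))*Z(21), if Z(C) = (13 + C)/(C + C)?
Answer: 402322/1113 ≈ 361.48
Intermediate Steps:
W(h) = (-10 + h)/(15 + h)
Z(C) = (13 + C)/(2*C) (Z(C) = (13 + C)/((2*C)) = (13 + C)*(1/(2*C)) = (13 + C)/(2*C))
(446 + W(38))*Z(21) = (446 + (-10 + 38)/(15 + 38))*((1/2)*(13 + 21)/21) = (446 + 28/53)*((1/2)*(1/21)*34) = (446 + (1/53)*28)*(17/21) = (446 + 28/53)*(17/21) = (23666/53)*(17/21) = 402322/1113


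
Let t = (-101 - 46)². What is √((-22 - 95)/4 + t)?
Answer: 3*√9591/2 ≈ 146.90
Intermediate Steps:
t = 21609 (t = (-147)² = 21609)
√((-22 - 95)/4 + t) = √((-22 - 95)/4 + 21609) = √(-117*¼ + 21609) = √(-117/4 + 21609) = √(86319/4) = 3*√9591/2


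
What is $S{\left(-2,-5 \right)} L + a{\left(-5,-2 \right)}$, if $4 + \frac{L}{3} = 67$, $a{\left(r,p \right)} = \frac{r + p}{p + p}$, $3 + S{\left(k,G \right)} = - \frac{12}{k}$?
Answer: $\frac{2275}{4} \approx 568.75$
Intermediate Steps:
$S{\left(k,G \right)} = -3 - \frac{12}{k}$
$a{\left(r,p \right)} = \frac{p + r}{2 p}$
$L = 189$ ($L = -12 + 3 \cdot 67 = -12 + 201 = 189$)
$S{\left(-2,-5 \right)} L + a{\left(-5,-2 \right)} = \left(-3 - \frac{12}{-2}\right) 189 + \frac{-2 - 5}{2 \left(-2\right)} = \left(-3 - -6\right) 189 + \frac{1}{2} \left(- \frac{1}{2}\right) \left(-7\right) = \left(-3 + 6\right) 189 + \frac{7}{4} = 3 \cdot 189 + \frac{7}{4} = 567 + \frac{7}{4} = \frac{2275}{4}$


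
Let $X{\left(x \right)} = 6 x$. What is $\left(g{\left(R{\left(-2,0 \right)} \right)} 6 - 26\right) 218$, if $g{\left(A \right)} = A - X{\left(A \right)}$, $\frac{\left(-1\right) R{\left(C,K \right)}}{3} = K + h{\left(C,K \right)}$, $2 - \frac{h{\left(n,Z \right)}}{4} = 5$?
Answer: $-241108$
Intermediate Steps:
$h{\left(n,Z \right)} = -12$ ($h{\left(n,Z \right)} = 8 - 20 = -12$)
$R{\left(C,K \right)} = 36 - 3 K$ ($R{\left(C,K \right)} = - 3 \left(K - 12\right) = - 3 \left(-12 + K\right) = 36 - 3 K$)
$g{\left(A \right)} = - 5 A$ ($g{\left(A \right)} = A - 6 A = - 5 A$)
$\left(g{\left(R{\left(-2,0 \right)} \right)} 6 - 26\right) 218 = \left(- 5 \left(36 - 0\right) 6 - 26\right) 218 = \left(- 5 \left(36 + 0\right) 6 - 26\right) 218 = \left(\left(-5\right) 36 \cdot 6 - 26\right) 218 = \left(\left(-180\right) 6 - 26\right) 218 = \left(-1080 - 26\right) 218 = \left(-1106\right) 218 = -241108$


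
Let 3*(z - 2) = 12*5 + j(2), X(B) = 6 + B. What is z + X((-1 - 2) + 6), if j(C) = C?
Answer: 95/3 ≈ 31.667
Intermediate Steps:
z = 68/3 (z = 2 + (12*5 + 2)/3 = 2 + (60 + 2)/3 = 2 + (⅓)*62 = 2 + 62/3 = 68/3 ≈ 22.667)
z + X((-1 - 2) + 6) = 68/3 + (6 + ((-1 - 2) + 6)) = 68/3 + (6 + (-3 + 6)) = 68/3 + (6 + 3) = 68/3 + 9 = 95/3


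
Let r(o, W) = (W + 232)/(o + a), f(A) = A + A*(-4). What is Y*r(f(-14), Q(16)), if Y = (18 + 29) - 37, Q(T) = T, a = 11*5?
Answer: 2480/97 ≈ 25.567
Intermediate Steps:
a = 55
f(A) = -3*A (f(A) = A - 4*A = -3*A)
r(o, W) = (232 + W)/(55 + o) (r(o, W) = (W + 232)/(o + 55) = (232 + W)/(55 + o))
Y = 10 (Y = 47 - 37 = 10)
Y*r(f(-14), Q(16)) = 10*((232 + 16)/(55 - 3*(-14))) = 10*(248/(55 + 42)) = 10*(248/97) = 2480/97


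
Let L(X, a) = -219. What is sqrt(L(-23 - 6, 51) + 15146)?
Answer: sqrt(14927) ≈ 122.18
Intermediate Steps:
sqrt(L(-23 - 6, 51) + 15146) = sqrt(-219 + 15146) = sqrt(14927)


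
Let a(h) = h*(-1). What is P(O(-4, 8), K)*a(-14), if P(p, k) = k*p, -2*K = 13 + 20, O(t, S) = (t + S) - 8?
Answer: 924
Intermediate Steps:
O(t, S) = -8 + S + t (O(t, S) = (S + t) - 8 = -8 + S + t)
K = -33/2 (K = -(13 + 20)/2 = -½*33 = -33/2 ≈ -16.500)
a(h) = -h
P(O(-4, 8), K)*a(-14) = (-33*(-8 + 8 - 4)/2)*(-1*(-14)) = -33/2*(-4)*14 = 66*14 = 924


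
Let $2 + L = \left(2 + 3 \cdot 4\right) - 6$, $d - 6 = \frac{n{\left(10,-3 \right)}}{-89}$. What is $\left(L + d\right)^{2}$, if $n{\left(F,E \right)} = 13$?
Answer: $\frac{1113025}{7921} \approx 140.52$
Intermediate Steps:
$d = \frac{521}{89}$ ($d = 6 + \frac{13}{-89} = 6 + 13 \left(- \frac{1}{89}\right) = 6 - \frac{13}{89} = \frac{521}{89} \approx 5.8539$)
$L = 6$ ($L = -2 + \left(\left(2 + 3 \cdot 4\right) - 6\right) = -2 + \left(\left(2 + 12\right) - 6\right) = -2 + \left(14 - 6\right) = -2 + 8 = 6$)
$\left(L + d\right)^{2} = \left(6 + \frac{521}{89}\right)^{2} = \left(\frac{1055}{89}\right)^{2} = \frac{1113025}{7921}$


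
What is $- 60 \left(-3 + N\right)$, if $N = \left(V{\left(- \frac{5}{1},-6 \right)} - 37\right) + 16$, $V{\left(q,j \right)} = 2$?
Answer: $1320$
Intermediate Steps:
$N = -19$ ($N = \left(2 - 37\right) + 16 = -35 + 16 = -19$)
$- 60 \left(-3 + N\right) = - 60 \left(-3 - 19\right) = \left(-60\right) \left(-22\right) = 1320$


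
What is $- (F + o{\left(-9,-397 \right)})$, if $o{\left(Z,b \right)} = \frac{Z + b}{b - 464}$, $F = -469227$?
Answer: $\frac{57714863}{123} \approx 4.6923 \cdot 10^{5}$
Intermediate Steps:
$o{\left(Z,b \right)} = \frac{Z + b}{-464 + b}$
$- (F + o{\left(-9,-397 \right)}) = - (-469227 + \frac{-9 - 397}{-464 - 397}) = - (-469227 + \frac{1}{-861} \left(-406\right)) = - (-469227 - - \frac{58}{123}) = - (-469227 + \frac{58}{123}) = \left(-1\right) \left(- \frac{57714863}{123}\right) = \frac{57714863}{123}$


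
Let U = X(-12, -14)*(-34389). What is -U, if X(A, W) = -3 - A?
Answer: 309501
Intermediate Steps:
U = -309501 (U = (-3 - 1*(-12))*(-34389) = (-3 + 12)*(-34389) = 9*(-34389) = -309501)
-U = -1*(-309501) = 309501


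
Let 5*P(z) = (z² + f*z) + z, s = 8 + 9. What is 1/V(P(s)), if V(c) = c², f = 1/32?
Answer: 25600/96216481 ≈ 0.00026607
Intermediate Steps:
s = 17
f = 1/32 ≈ 0.031250
P(z) = z²/5 + 33*z/160 (P(z) = ((z² + z/32) + z)/5 = (z² + 33*z/32)/5 = z²/5 + 33*z/160)
1/V(P(s)) = 1/(((1/160)*17*(33 + 32*17))²) = 1/(((1/160)*17*(33 + 544))²) = 1/(((1/160)*17*577)²) = 1/((9809/160)²) = 1/(96216481/25600) = 25600/96216481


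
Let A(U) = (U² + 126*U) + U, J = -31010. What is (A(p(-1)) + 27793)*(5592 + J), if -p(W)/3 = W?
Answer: -716355494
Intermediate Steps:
p(W) = -3*W
A(U) = U² + 127*U
(A(p(-1)) + 27793)*(5592 + J) = ((-3*(-1))*(127 - 3*(-1)) + 27793)*(5592 - 31010) = (3*(127 + 3) + 27793)*(-25418) = (3*130 + 27793)*(-25418) = (390 + 27793)*(-25418) = 28183*(-25418) = -716355494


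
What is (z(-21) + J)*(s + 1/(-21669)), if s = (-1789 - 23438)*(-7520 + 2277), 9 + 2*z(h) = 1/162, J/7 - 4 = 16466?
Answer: 26763570545147347781/1755189 ≈ 1.5248e+13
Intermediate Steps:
J = 115290 (J = 28 + 7*16466 = 28 + 115262 = 115290)
z(h) = -1457/324 (z(h) = -9/2 + (½)/162 = -9/2 + (½)*(1/162) = -9/2 + 1/324 = -1457/324)
s = 132265161 (s = -25227*(-5243) = 132265161)
(z(-21) + J)*(s + 1/(-21669)) = (-1457/324 + 115290)*(132265161 + 1/(-21669)) = 37352503*(132265161 - 1/21669)/324 = (37352503/324)*(2866053773708/21669) = 26763570545147347781/1755189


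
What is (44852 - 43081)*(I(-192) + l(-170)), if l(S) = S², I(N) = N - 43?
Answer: 50765715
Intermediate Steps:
I(N) = -43 + N
(44852 - 43081)*(I(-192) + l(-170)) = (44852 - 43081)*((-43 - 192) + (-170)²) = 1771*(-235 + 28900) = 1771*28665 = 50765715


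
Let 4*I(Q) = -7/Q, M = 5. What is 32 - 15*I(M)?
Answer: 149/4 ≈ 37.250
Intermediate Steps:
I(Q) = -7/(4*Q) (I(Q) = (-7/Q)/4 = -7/(4*Q))
32 - 15*I(M) = 32 - (-105)/(4*5) = 32 - 15*(-7/20) = 32 + 21/4 = 149/4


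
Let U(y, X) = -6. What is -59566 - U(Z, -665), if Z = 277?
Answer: -59560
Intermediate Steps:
-59566 - U(Z, -665) = -59566 - 1*(-6) = -59566 + 6 = -59560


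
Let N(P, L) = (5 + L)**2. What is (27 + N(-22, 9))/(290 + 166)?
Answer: 223/456 ≈ 0.48904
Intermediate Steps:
(27 + N(-22, 9))/(290 + 166) = (27 + (5 + 9)**2)/(290 + 166) = (27 + 14**2)/456 = (27 + 196)*(1/456) = 223*(1/456) = 223/456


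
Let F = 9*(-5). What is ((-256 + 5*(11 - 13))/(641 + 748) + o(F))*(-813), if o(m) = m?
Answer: 17010941/463 ≈ 36741.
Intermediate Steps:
F = -45
((-256 + 5*(11 - 13))/(641 + 748) + o(F))*(-813) = ((-256 + 5*(11 - 13))/(641 + 748) - 45)*(-813) = ((-256 + 5*(-2))/1389 - 45)*(-813) = ((-256 - 10)*(1/1389) - 45)*(-813) = (-266*1/1389 - 45)*(-813) = (-266/1389 - 45)*(-813) = -62771/1389*(-813) = 17010941/463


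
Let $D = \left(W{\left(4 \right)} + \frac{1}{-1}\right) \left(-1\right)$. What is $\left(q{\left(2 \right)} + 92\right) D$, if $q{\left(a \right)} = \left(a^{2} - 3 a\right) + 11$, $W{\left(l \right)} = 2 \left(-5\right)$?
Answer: $1111$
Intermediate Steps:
$W{\left(l \right)} = -10$
$q{\left(a \right)} = 11 + a^{2} - 3 a$
$D = 11$ ($D = \left(-10 + \frac{1}{-1}\right) \left(-1\right) = \left(-10 - 1\right) \left(-1\right) = \left(-11\right) \left(-1\right) = 11$)
$\left(q{\left(2 \right)} + 92\right) D = \left(\left(11 + 2^{2} - 6\right) + 92\right) 11 = \left(\left(11 + 4 - 6\right) + 92\right) 11 = \left(9 + 92\right) 11 = 101 \cdot 11 = 1111$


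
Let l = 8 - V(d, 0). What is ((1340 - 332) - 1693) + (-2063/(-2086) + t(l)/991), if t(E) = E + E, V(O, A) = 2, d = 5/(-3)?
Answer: -1413980345/2067226 ≈ -684.00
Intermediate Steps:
d = -5/3 (d = 5*(-⅓) = -5/3 ≈ -1.6667)
l = 6 (l = 8 - 1*2 = 8 - 2 = 6)
t(E) = 2*E
((1340 - 332) - 1693) + (-2063/(-2086) + t(l)/991) = ((1340 - 332) - 1693) + (-2063/(-2086) + (2*6)/991) = (1008 - 1693) + (-2063*(-1/2086) + 12*(1/991)) = -685 + (2063/2086 + 12/991) = -685 + 2069465/2067226 = -1413980345/2067226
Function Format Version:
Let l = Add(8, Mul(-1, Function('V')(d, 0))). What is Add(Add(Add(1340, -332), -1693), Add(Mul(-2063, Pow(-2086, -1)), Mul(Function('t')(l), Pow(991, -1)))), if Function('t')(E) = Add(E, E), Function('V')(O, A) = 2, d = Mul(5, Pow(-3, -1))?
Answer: Rational(-1413980345, 2067226) ≈ -684.00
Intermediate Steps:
d = Rational(-5, 3) (d = Mul(5, Rational(-1, 3)) = Rational(-5, 3) ≈ -1.6667)
l = 6 (l = Add(8, Mul(-1, 2)) = Add(8, -2) = 6)
Function('t')(E) = Mul(2, E)
Add(Add(Add(1340, -332), -1693), Add(Mul(-2063, Pow(-2086, -1)), Mul(Function('t')(l), Pow(991, -1)))) = Add(Add(Add(1340, -332), -1693), Add(Mul(-2063, Pow(-2086, -1)), Mul(Mul(2, 6), Pow(991, -1)))) = Add(Add(1008, -1693), Add(Mul(-2063, Rational(-1, 2086)), Mul(12, Rational(1, 991)))) = Add(-685, Add(Rational(2063, 2086), Rational(12, 991))) = Add(-685, Rational(2069465, 2067226)) = Rational(-1413980345, 2067226)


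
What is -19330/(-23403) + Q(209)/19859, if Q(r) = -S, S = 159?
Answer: 380153393/464760177 ≈ 0.81796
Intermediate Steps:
Q(r) = -159 (Q(r) = -1*159 = -159)
-19330/(-23403) + Q(209)/19859 = -19330/(-23403) - 159/19859 = -19330*(-1/23403) - 159*1/19859 = 19330/23403 - 159/19859 = 380153393/464760177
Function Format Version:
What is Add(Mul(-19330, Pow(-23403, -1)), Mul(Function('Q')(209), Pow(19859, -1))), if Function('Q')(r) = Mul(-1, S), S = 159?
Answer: Rational(380153393, 464760177) ≈ 0.81796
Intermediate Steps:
Function('Q')(r) = -159 (Function('Q')(r) = Mul(-1, 159) = -159)
Add(Mul(-19330, Pow(-23403, -1)), Mul(Function('Q')(209), Pow(19859, -1))) = Add(Mul(-19330, Pow(-23403, -1)), Mul(-159, Pow(19859, -1))) = Add(Mul(-19330, Rational(-1, 23403)), Mul(-159, Rational(1, 19859))) = Add(Rational(19330, 23403), Rational(-159, 19859)) = Rational(380153393, 464760177)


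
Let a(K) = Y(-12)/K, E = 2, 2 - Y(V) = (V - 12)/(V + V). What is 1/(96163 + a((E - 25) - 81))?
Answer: 104/10000951 ≈ 1.0399e-5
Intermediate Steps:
Y(V) = 2 - (-12 + V)/(2*V) (Y(V) = 2 - (V - 12)/(V + V) = 2 - (-12 + V)/(2*V))
a(K) = 1/K (a(K) = (3/2 + 6/(-12))/K = (3/2 + 6*(-1/12))/K = (3/2 - 1/2)/K = 1/K)
1/(96163 + a((E - 25) - 81)) = 1/(96163 + 1/((2 - 25) - 81)) = 1/(96163 + 1/(-23 - 81)) = 1/(96163 + 1/(-104)) = 1/(96163 - 1/104) = 1/(10000951/104) = 104/10000951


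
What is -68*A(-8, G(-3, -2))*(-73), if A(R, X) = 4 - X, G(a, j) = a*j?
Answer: -9928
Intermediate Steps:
-68*A(-8, G(-3, -2))*(-73) = -68*(4 - (-3)*(-2))*(-73) = -68*(4 - 1*6)*(-73) = -68*(4 - 6)*(-73) = -68*(-2)*(-73) = 136*(-73) = -9928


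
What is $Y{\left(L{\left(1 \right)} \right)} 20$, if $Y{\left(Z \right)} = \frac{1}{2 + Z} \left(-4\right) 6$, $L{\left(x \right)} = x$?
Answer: $-160$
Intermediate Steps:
$Y{\left(Z \right)} = - \frac{24}{2 + Z}$ ($Y{\left(Z \right)} = - \frac{4}{2 + Z} 6 = - \frac{24}{2 + Z}$)
$Y{\left(L{\left(1 \right)} \right)} 20 = - \frac{24}{2 + 1} \cdot 20 = - \frac{24}{3} \cdot 20 = \left(-24\right) \frac{1}{3} \cdot 20 = \left(-8\right) 20 = -160$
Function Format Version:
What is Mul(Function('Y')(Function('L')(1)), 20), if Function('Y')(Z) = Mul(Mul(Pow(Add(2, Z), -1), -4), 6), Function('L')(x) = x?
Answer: -160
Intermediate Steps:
Function('Y')(Z) = Mul(-24, Pow(Add(2, Z), -1)) (Function('Y')(Z) = Mul(Mul(-4, Pow(Add(2, Z), -1)), 6) = Mul(-24, Pow(Add(2, Z), -1)))
Mul(Function('Y')(Function('L')(1)), 20) = Mul(Mul(-24, Pow(Add(2, 1), -1)), 20) = Mul(Mul(-24, Pow(3, -1)), 20) = Mul(Mul(-24, Rational(1, 3)), 20) = Mul(-8, 20) = -160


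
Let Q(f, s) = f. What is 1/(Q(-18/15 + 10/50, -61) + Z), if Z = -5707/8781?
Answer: -8781/14488 ≈ -0.60609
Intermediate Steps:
Z = -5707/8781 (Z = -5707*1/8781 = -5707/8781 ≈ -0.64993)
1/(Q(-18/15 + 10/50, -61) + Z) = 1/((-18/15 + 10/50) - 5707/8781) = 1/((-18*1/15 + 10*(1/50)) - 5707/8781) = 1/((-6/5 + ⅕) - 5707/8781) = 1/(-1 - 5707/8781) = 1/(-14488/8781) = -8781/14488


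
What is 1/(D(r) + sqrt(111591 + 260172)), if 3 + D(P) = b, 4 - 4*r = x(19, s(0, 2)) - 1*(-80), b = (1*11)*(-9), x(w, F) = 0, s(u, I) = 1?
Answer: 34/120453 + 7*sqrt(843)/120453 ≈ 0.0019696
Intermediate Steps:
b = -99 (b = 11*(-9) = -99)
r = -19 (r = 1 - (0 - 1*(-80))/4 = 1 - (0 + 80)/4 = 1 - 1/4*80 = 1 - 20 = -19)
D(P) = -102 (D(P) = -3 - 99 = -102)
1/(D(r) + sqrt(111591 + 260172)) = 1/(-102 + sqrt(111591 + 260172)) = 1/(-102 + sqrt(371763)) = 1/(-102 + 21*sqrt(843))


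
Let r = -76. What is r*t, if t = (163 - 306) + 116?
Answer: 2052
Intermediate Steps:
t = -27 (t = -143 + 116 = -27)
r*t = -76*(-27) = 2052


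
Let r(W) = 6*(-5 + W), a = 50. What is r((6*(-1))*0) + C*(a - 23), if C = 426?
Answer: 11472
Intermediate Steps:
r(W) = -30 + 6*W
r((6*(-1))*0) + C*(a - 23) = (-30 + 6*((6*(-1))*0)) + 426*(50 - 23) = (-30 + 6*(-6*0)) + 426*27 = (-30 + 6*0) + 11502 = (-30 + 0) + 11502 = -30 + 11502 = 11472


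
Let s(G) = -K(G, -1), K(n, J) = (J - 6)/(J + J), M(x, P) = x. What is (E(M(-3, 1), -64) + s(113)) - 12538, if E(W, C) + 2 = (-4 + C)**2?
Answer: -15839/2 ≈ -7919.5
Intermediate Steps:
K(n, J) = (-6 + J)/(2*J) (K(n, J) = (-6 + J)/((2*J)) = (-6 + J)*(1/(2*J)) = (-6 + J)/(2*J))
s(G) = -7/2 (s(G) = -(-6 - 1)/(2*(-1)) = -(-1)*(-7)/2 = -1*7/2 = -7/2)
E(W, C) = -2 + (-4 + C)**2
(E(M(-3, 1), -64) + s(113)) - 12538 = ((-2 + (-4 - 64)**2) - 7/2) - 12538 = ((-2 + (-68)**2) - 7/2) - 12538 = ((-2 + 4624) - 7/2) - 12538 = (4622 - 7/2) - 12538 = 9237/2 - 12538 = -15839/2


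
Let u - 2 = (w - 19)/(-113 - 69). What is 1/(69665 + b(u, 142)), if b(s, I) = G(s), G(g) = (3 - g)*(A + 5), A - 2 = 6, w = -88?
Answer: 14/975385 ≈ 1.4353e-5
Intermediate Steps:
A = 8 (A = 2 + 6 = 8)
G(g) = 39 - 13*g (G(g) = (3 - g)*(8 + 5) = (3 - g)*13 = 39 - 13*g)
u = 471/182 (u = 2 + (-88 - 19)/(-113 - 69) = 2 - 107/(-182) = 2 - 107*(-1/182) = 2 + 107/182 = 471/182 ≈ 2.5879)
b(s, I) = 39 - 13*s
1/(69665 + b(u, 142)) = 1/(69665 + (39 - 13*471/182)) = 1/(69665 + (39 - 471/14)) = 1/(69665 + 75/14) = 1/(975385/14) = 14/975385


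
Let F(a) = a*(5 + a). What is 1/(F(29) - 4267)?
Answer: -1/3281 ≈ -0.00030479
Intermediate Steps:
1/(F(29) - 4267) = 1/(29*(5 + 29) - 4267) = 1/(29*34 - 4267) = 1/(986 - 4267) = 1/(-3281) = -1/3281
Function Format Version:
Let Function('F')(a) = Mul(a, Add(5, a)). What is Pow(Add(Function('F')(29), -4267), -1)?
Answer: Rational(-1, 3281) ≈ -0.00030479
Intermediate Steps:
Pow(Add(Function('F')(29), -4267), -1) = Pow(Add(Mul(29, Add(5, 29)), -4267), -1) = Pow(Add(Mul(29, 34), -4267), -1) = Pow(Add(986, -4267), -1) = Pow(-3281, -1) = Rational(-1, 3281)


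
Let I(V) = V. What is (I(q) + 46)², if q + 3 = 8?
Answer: 2601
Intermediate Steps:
q = 5 (q = -3 + 8 = 5)
(I(q) + 46)² = (5 + 46)² = 51² = 2601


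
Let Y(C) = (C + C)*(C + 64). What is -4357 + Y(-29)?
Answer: -6387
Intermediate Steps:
Y(C) = 2*C*(64 + C) (Y(C) = (2*C)*(64 + C) = 2*C*(64 + C))
-4357 + Y(-29) = -4357 + 2*(-29)*(64 - 29) = -4357 + 2*(-29)*35 = -4357 - 2030 = -6387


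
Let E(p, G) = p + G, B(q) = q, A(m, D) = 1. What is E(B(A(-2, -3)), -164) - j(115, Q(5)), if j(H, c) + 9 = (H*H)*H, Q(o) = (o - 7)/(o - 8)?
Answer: -1521029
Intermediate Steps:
E(p, G) = G + p
Q(o) = (-7 + o)/(-8 + o)
j(H, c) = -9 + H**3 (j(H, c) = -9 + (H*H)*H = -9 + H**2*H = -9 + H**3)
E(B(A(-2, -3)), -164) - j(115, Q(5)) = (-164 + 1) - (-9 + 115**3) = -163 - (-9 + 1520875) = -163 - 1*1520866 = -163 - 1520866 = -1521029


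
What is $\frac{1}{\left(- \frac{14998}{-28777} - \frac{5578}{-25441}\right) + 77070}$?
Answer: $\frac{732115657}{56424695767214} \approx 1.2975 \cdot 10^{-5}$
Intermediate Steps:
$\frac{1}{\left(- \frac{14998}{-28777} - \frac{5578}{-25441}\right) + 77070} = \frac{1}{\left(\left(-14998\right) \left(- \frac{1}{28777}\right) - - \frac{5578}{25441}\right) + 77070} = \frac{1}{\left(\frac{14998}{28777} + \frac{5578}{25441}\right) + 77070} = \frac{1}{\frac{542082224}{732115657} + 77070} = \frac{1}{\frac{56424695767214}{732115657}} = \frac{732115657}{56424695767214}$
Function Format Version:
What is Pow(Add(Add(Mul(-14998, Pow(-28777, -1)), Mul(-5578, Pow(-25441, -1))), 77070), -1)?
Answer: Rational(732115657, 56424695767214) ≈ 1.2975e-5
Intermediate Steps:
Pow(Add(Add(Mul(-14998, Pow(-28777, -1)), Mul(-5578, Pow(-25441, -1))), 77070), -1) = Pow(Add(Add(Mul(-14998, Rational(-1, 28777)), Mul(-5578, Rational(-1, 25441))), 77070), -1) = Pow(Add(Add(Rational(14998, 28777), Rational(5578, 25441)), 77070), -1) = Pow(Add(Rational(542082224, 732115657), 77070), -1) = Pow(Rational(56424695767214, 732115657), -1) = Rational(732115657, 56424695767214)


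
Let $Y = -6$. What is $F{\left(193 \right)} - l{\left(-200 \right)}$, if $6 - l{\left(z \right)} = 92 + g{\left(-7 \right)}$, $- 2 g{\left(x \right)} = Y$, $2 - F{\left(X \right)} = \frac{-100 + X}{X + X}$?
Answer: $\frac{35033}{386} \approx 90.759$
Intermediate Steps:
$F{\left(X \right)} = 2 - \frac{-100 + X}{2 X}$ ($F{\left(X \right)} = 2 - \frac{-100 + X}{X + X} = 2 - \frac{-100 + X}{2 X}$)
$g{\left(x \right)} = 3$ ($g{\left(x \right)} = \left(- \frac{1}{2}\right) \left(-6\right) = 3$)
$l{\left(z \right)} = -89$ ($l{\left(z \right)} = 6 - \left(92 + 3\right) = 6 - 95 = -89$)
$F{\left(193 \right)} - l{\left(-200 \right)} = \left(\frac{3}{2} + \frac{50}{193}\right) - -89 = \left(\frac{3}{2} + 50 \cdot \frac{1}{193}\right) + 89 = \left(\frac{3}{2} + \frac{50}{193}\right) + 89 = \frac{679}{386} + 89 = \frac{35033}{386}$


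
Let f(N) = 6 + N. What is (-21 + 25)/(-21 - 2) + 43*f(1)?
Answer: 6919/23 ≈ 300.83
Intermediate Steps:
(-21 + 25)/(-21 - 2) + 43*f(1) = (-21 + 25)/(-21 - 2) + 43*(6 + 1) = 4/(-23) + 43*7 = 4*(-1/23) + 301 = -4/23 + 301 = 6919/23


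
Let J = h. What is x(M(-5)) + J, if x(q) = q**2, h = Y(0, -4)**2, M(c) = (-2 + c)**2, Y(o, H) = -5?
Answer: 2426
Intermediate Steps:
h = 25 (h = (-5)**2 = 25)
J = 25
x(M(-5)) + J = ((-2 - 5)**2)**2 + 25 = ((-7)**2)**2 + 25 = 49**2 + 25 = 2401 + 25 = 2426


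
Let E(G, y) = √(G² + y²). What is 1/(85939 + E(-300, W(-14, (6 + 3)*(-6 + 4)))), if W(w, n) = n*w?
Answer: 85939/7385358217 - 12*√1066/7385358217 ≈ 1.1583e-5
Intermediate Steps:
1/(85939 + E(-300, W(-14, (6 + 3)*(-6 + 4)))) = 1/(85939 + √((-300)² + (((6 + 3)*(-6 + 4))*(-14))²)) = 1/(85939 + √(90000 + ((9*(-2))*(-14))²)) = 1/(85939 + √(90000 + (-18*(-14))²)) = 1/(85939 + √(90000 + 252²)) = 1/(85939 + √(90000 + 63504)) = 1/(85939 + √153504) = 1/(85939 + 12*√1066)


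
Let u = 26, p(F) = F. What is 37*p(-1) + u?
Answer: -11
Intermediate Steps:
37*p(-1) + u = 37*(-1) + 26 = -37 + 26 = -11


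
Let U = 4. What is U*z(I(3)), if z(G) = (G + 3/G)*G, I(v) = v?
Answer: 48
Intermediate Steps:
z(G) = G*(G + 3/G)
U*z(I(3)) = 4*(3 + 3**2) = 4*(3 + 9) = 4*12 = 48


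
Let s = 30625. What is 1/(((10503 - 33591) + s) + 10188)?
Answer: 1/17725 ≈ 5.6417e-5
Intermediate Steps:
1/(((10503 - 33591) + s) + 10188) = 1/(((10503 - 33591) + 30625) + 10188) = 1/((-23088 + 30625) + 10188) = 1/(7537 + 10188) = 1/17725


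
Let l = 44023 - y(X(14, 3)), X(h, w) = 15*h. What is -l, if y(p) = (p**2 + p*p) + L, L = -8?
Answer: 44169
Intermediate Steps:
y(p) = -8 + 2*p**2 (y(p) = (p**2 + p*p) - 8 = (p**2 + p**2) - 8 = 2*p**2 - 8 = -8 + 2*p**2)
l = -44169 (l = 44023 - (-8 + 2*(15*14)**2) = 44023 - (-8 + 2*210**2) = 44023 - (-8 + 2*44100) = 44023 - (-8 + 88200) = 44023 - 1*88192 = 44023 - 88192 = -44169)
-l = -1*(-44169) = 44169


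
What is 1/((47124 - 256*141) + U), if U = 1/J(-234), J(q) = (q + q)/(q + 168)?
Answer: 78/860195 ≈ 9.0677e-5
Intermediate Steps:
J(q) = 2*q/(168 + q) (J(q) = (2*q)/(168 + q) = 2*q/(168 + q))
U = 11/78 (U = 1/(2*(-234)/(168 - 234)) = 1/(2*(-234)/(-66)) = 1/(2*(-234)*(-1/66)) = 1/(78/11) = 11/78 ≈ 0.14103)
1/((47124 - 256*141) + U) = 1/((47124 - 256*141) + 11/78) = 1/((47124 - 1*36096) + 11/78) = 1/((47124 - 36096) + 11/78) = 1/(11028 + 11/78) = 1/(860195/78) = 78/860195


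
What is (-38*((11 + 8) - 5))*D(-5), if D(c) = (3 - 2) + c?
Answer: 2128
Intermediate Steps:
D(c) = 1 + c
(-38*((11 + 8) - 5))*D(-5) = (-38*((11 + 8) - 5))*(1 - 5) = -38*(19 - 5)*(-4) = -38*14*(-4) = -532*(-4) = 2128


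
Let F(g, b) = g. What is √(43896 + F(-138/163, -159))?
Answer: 3*√129583370/163 ≈ 209.51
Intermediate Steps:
√(43896 + F(-138/163, -159)) = √(43896 - 138/163) = √(7154910/163) = 3*√129583370/163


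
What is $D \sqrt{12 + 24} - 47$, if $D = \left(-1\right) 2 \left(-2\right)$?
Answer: $-23$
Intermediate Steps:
$D = 4$ ($D = \left(-2\right) \left(-2\right) = 4$)
$D \sqrt{12 + 24} - 47 = 4 \sqrt{12 + 24} - 47 = 4 \sqrt{36} - 47 = 4 \cdot 6 - 47 = 24 - 47 = -23$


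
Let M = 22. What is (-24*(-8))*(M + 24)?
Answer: 8832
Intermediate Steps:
(-24*(-8))*(M + 24) = (-24*(-8))*(22 + 24) = 192*46 = 8832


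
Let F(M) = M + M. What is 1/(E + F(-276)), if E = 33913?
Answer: 1/33361 ≈ 2.9975e-5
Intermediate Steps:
F(M) = 2*M
1/(E + F(-276)) = 1/(33913 + 2*(-276)) = 1/(33913 - 552) = 1/33361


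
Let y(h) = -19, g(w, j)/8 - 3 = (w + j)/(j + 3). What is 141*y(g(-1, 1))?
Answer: -2679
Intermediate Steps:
g(w, j) = 24 + 8*(j + w)/(3 + j) (g(w, j) = 24 + 8*((w + j)/(j + 3)) = 24 + 8*((j + w)/(3 + j)) = 24 + 8*(j + w)/(3 + j))
141*y(g(-1, 1)) = 141*(-19) = -2679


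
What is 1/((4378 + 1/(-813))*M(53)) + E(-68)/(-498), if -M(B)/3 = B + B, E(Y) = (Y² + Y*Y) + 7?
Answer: -290982747279/15657417887 ≈ -18.584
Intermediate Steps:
E(Y) = 7 + 2*Y² (E(Y) = (Y² + Y²) + 7 = 2*Y² + 7 = 7 + 2*Y²)
M(B) = -6*B (M(B) = -3*(B + B) = -6*B)
1/((4378 + 1/(-813))*M(53)) + E(-68)/(-498) = 1/((4378 + 1/(-813))*((-6*53))) + (7 + 2*(-68)²)/(-498) = 1/((4378 - 1/813)*(-318)) + (7 + 2*4624)*(-1/498) = -1/318/(3559313/813) + (7 + 9248)*(-1/498) = (813/3559313)*(-1/318) + 9255*(-1/498) = -271/377287178 - 3085/166 = -290982747279/15657417887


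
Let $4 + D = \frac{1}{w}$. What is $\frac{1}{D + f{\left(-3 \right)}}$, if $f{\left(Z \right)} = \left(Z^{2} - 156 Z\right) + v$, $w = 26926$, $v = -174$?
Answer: $\frac{26926}{8050875} \approx 0.0033445$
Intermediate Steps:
$f{\left(Z \right)} = -174 + Z^{2} - 156 Z$ ($f{\left(Z \right)} = \left(Z^{2} - 156 Z\right) - 174 = -174 + Z^{2} - 156 Z$)
$D = - \frac{107703}{26926}$ ($D = -4 + \frac{1}{26926} = - \frac{107703}{26926} \approx -4.0$)
$\frac{1}{D + f{\left(-3 \right)}} = \frac{1}{- \frac{107703}{26926} - \left(-294 - 9\right)} = \frac{1}{- \frac{107703}{26926} + \left(-174 + 9 + 468\right)} = \frac{1}{- \frac{107703}{26926} + 303} = \frac{1}{\frac{8050875}{26926}} = \frac{26926}{8050875}$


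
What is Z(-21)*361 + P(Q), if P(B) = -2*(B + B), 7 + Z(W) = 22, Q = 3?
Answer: 5403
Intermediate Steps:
Z(W) = 15 (Z(W) = -7 + 22 = 15)
P(B) = -4*B
Z(-21)*361 + P(Q) = 15*361 - 4*3 = 5415 - 12 = 5403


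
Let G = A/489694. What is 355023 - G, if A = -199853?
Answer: 173852832815/489694 ≈ 3.5502e+5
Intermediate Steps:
G = -199853/489694 ≈ -0.40812
355023 - G = 355023 - 1*(-199853/489694) = 355023 + 199853/489694 = 173852832815/489694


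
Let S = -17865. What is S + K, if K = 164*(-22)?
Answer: -21473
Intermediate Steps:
K = -3608
S + K = -17865 - 3608 = -21473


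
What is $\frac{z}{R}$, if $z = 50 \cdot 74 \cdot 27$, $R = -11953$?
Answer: $- \frac{99900}{11953} \approx -8.3577$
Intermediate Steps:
$z = 99900$ ($z = 3700 \cdot 27 = 99900$)
$\frac{z}{R} = \frac{99900}{-11953} = 99900 \left(- \frac{1}{11953}\right) = - \frac{99900}{11953}$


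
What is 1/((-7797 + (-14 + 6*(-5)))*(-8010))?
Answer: 1/62806410 ≈ 1.5922e-8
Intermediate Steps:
1/((-7797 + (-14 + 6*(-5)))*(-8010)) = -1/8010/(-7797 + (-14 - 30)) = -1/8010/(-7797 - 44) = -1/8010/(-7841) = -1/7841*(-1/8010) = 1/62806410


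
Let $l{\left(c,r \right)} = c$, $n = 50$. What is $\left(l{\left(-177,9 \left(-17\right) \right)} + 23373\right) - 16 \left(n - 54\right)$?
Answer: $23260$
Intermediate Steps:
$\left(l{\left(-177,9 \left(-17\right) \right)} + 23373\right) - 16 \left(n - 54\right) = \left(-177 + 23373\right) - 16 \left(50 - 54\right) = 23196 - 16 \left(50 - 54\right) = 23196 - -64 = 23196 + 64 = 23260$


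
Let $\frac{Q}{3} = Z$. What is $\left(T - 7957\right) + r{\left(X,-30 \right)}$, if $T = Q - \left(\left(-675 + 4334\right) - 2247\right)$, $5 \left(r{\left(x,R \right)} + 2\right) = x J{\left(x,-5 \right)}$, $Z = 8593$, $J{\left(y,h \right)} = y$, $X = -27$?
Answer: $\frac{82769}{5} \approx 16554.0$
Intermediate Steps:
$r{\left(x,R \right)} = -2 + \frac{x^{2}}{5}$ ($r{\left(x,R \right)} = -2 + \frac{x x}{5} = -2 + \frac{x^{2}}{5}$)
$Q = 25779$ ($Q = 3 \cdot 8593 = 25779$)
$T = 24367$ ($T = 25779 - \left(\left(-675 + 4334\right) - 2247\right) = 25779 - \left(3659 - 2247\right) = 25779 - 1412 = 24367$)
$\left(T - 7957\right) + r{\left(X,-30 \right)} = \left(24367 - 7957\right) - \left(2 - \frac{\left(-27\right)^{2}}{5}\right) = 16410 + \left(-2 + \frac{1}{5} \cdot 729\right) = 16410 + \left(-2 + \frac{729}{5}\right) = 16410 + \frac{719}{5} = \frac{82769}{5}$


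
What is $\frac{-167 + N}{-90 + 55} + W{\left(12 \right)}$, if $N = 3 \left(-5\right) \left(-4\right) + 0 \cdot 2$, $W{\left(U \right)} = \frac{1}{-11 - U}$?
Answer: $\frac{2426}{805} \approx 3.0137$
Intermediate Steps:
$N = 60$ ($N = \left(-15\right) \left(-4\right) + 0 = 60 + 0 = 60$)
$\frac{-167 + N}{-90 + 55} + W{\left(12 \right)} = \frac{-167 + 60}{-90 + 55} - \frac{1}{11 + 12} = - \frac{107}{-35} - \frac{1}{23} = \left(-107\right) \left(- \frac{1}{35}\right) - \frac{1}{23} = \frac{107}{35} - \frac{1}{23} = \frac{2426}{805}$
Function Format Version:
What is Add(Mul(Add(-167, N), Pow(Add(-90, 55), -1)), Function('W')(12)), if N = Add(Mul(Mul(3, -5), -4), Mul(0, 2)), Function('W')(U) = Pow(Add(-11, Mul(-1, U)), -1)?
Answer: Rational(2426, 805) ≈ 3.0137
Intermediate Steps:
N = 60 (N = Add(Mul(-15, -4), 0) = Add(60, 0) = 60)
Add(Mul(Add(-167, N), Pow(Add(-90, 55), -1)), Function('W')(12)) = Add(Mul(Add(-167, 60), Pow(Add(-90, 55), -1)), Mul(-1, Pow(Add(11, 12), -1))) = Add(Mul(-107, Pow(-35, -1)), Mul(-1, Pow(23, -1))) = Add(Mul(-107, Rational(-1, 35)), Mul(-1, Rational(1, 23))) = Add(Rational(107, 35), Rational(-1, 23)) = Rational(2426, 805)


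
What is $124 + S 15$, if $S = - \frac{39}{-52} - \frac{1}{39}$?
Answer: $\frac{7013}{52} \approx 134.87$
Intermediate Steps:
$S = \frac{113}{156}$ ($S = \left(-39\right) \left(- \frac{1}{52}\right) - \frac{1}{39} = \frac{3}{4} - \frac{1}{39} = \frac{113}{156} \approx 0.72436$)
$124 + S 15 = 124 + \frac{113}{156} \cdot 15 = 124 + \frac{565}{52} = \frac{7013}{52}$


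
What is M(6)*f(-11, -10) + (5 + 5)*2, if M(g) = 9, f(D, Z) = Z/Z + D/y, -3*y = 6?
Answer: 157/2 ≈ 78.500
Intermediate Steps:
y = -2 (y = -1/3*6 = -2)
f(D, Z) = 1 - D/2 (f(D, Z) = Z/Z + D/(-2) = 1 + D*(-1/2) = 1 - D/2)
M(6)*f(-11, -10) + (5 + 5)*2 = 9*(1 - 1/2*(-11)) + (5 + 5)*2 = 9*(1 + 11/2) + 10*2 = 9*(13/2) + 20 = 117/2 + 20 = 157/2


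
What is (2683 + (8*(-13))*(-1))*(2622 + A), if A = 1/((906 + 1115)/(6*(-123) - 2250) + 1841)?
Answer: 40183202064474/5498887 ≈ 7.3075e+6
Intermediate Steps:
A = 2988/5498887 (A = 1/(2021/(-738 - 2250) + 1841) = 1/(2021/(-2988) + 1841) = 1/(2021*(-1/2988) + 1841) = 1/(-2021/2988 + 1841) = 1/(5498887/2988) = 2988/5498887 ≈ 0.00054338)
(2683 + (8*(-13))*(-1))*(2622 + A) = (2683 + (8*(-13))*(-1))*(2622 + 2988/5498887) = (2683 - 104*(-1))*(14418084702/5498887) = (2683 + 104)*(14418084702/5498887) = 2787*(14418084702/5498887) = 40183202064474/5498887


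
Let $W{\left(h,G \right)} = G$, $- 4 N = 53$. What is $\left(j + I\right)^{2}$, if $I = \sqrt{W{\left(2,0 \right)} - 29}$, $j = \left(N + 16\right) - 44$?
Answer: $\frac{26761}{16} - \frac{165 i \sqrt{29}}{2} \approx 1672.6 - 444.28 i$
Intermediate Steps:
$N = - \frac{53}{4}$ ($N = \left(- \frac{1}{4}\right) 53 = - \frac{53}{4} \approx -13.25$)
$j = - \frac{165}{4}$ ($j = \left(- \frac{53}{4} + 16\right) - 44 = \frac{11}{4} - 44 = - \frac{165}{4} \approx -41.25$)
$I = i \sqrt{29}$ ($I = \sqrt{0 - 29} = \sqrt{-29} = i \sqrt{29} \approx 5.3852 i$)
$\left(j + I\right)^{2} = \left(- \frac{165}{4} + i \sqrt{29}\right)^{2}$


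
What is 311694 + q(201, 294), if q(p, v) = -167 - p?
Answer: 311326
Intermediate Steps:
311694 + q(201, 294) = 311694 + (-167 - 1*201) = 311694 + (-167 - 201) = 311694 - 368 = 311326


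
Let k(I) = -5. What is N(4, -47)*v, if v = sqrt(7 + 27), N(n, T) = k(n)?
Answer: -5*sqrt(34) ≈ -29.155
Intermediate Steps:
N(n, T) = -5
v = sqrt(34) ≈ 5.8309
N(4, -47)*v = -5*sqrt(34)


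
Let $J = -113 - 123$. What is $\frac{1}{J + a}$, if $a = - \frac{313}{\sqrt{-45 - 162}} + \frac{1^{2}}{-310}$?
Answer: $- \frac{4694741370}{1117388928547} - \frac{90237900 i \sqrt{23}}{1117388928547} \approx -0.0042015 - 0.0003873 i$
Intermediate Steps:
$a = - \frac{1}{310} + \frac{313 i \sqrt{23}}{69}$ ($a = - \frac{313}{\sqrt{-207}} + 1 \left(- \frac{1}{310}\right) = - \frac{313}{3 i \sqrt{23}} - \frac{1}{310} = - 313 \left(- \frac{i \sqrt{23}}{69}\right) - \frac{1}{310} = \frac{313 i \sqrt{23}}{69} - \frac{1}{310} = - \frac{1}{310} + \frac{313 i \sqrt{23}}{69} \approx -0.0032258 + 21.755 i$)
$J = -236$
$\frac{1}{J + a} = \frac{1}{-236 - \left(\frac{1}{310} - \frac{313 i \sqrt{23}}{69}\right)} = \frac{1}{- \frac{73161}{310} + \frac{313 i \sqrt{23}}{69}}$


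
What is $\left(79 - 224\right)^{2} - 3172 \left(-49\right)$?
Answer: $176453$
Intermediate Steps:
$\left(79 - 224\right)^{2} - 3172 \left(-49\right) = \left(-145\right)^{2} - -155428 = 21025 + 155428 = 176453$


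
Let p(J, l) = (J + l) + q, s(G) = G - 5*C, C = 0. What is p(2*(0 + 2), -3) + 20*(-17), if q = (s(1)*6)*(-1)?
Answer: -345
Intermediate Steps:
s(G) = G (s(G) = G - 5*0 = G + 0 = G)
q = -6 (q = (1*6)*(-1) = 6*(-1) = -6)
p(J, l) = -6 + J + l (p(J, l) = (J + l) - 6 = -6 + J + l)
p(2*(0 + 2), -3) + 20*(-17) = (-6 + 2*(0 + 2) - 3) + 20*(-17) = (-6 + 2*2 - 3) - 340 = (-6 + 4 - 3) - 340 = -5 - 340 = -345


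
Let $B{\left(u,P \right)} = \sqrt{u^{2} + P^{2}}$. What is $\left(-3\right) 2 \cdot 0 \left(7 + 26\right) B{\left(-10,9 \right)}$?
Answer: $0$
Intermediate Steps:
$B{\left(u,P \right)} = \sqrt{P^{2} + u^{2}}$
$\left(-3\right) 2 \cdot 0 \left(7 + 26\right) B{\left(-10,9 \right)} = \left(-3\right) 2 \cdot 0 \left(7 + 26\right) \sqrt{9^{2} + \left(-10\right)^{2}} = \left(-6\right) 0 \cdot 33 \sqrt{81 + 100} = 0 \cdot 33 \sqrt{181} = 0 \sqrt{181} = 0$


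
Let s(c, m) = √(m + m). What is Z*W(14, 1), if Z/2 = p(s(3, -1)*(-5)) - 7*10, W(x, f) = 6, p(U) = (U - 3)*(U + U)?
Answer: -2040 + 360*I*√2 ≈ -2040.0 + 509.12*I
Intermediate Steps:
s(c, m) = √2*√m (s(c, m) = √(2*m) = √2*√m)
p(U) = 2*U*(-3 + U) (p(U) = (-3 + U)*(2*U) = 2*U*(-3 + U))
Z = -140 - 20*I*√2*(-3 - 5*I*√2) (Z = 2*(2*((√2*√(-1))*(-5))*(-3 + (√2*√(-1))*(-5)) - 7*10) = 2*(2*((√2*I)*(-5))*(-3 + (√2*I)*(-5)) - 70) = 2*(2*((I*√2)*(-5))*(-3 + (I*√2)*(-5)) - 70) = 2*(2*(-5*I*√2)*(-3 - 5*I*√2) - 70) = 2*(-10*I*√2*(-3 - 5*I*√2) - 70) = 2*(-70 - 10*I*√2*(-3 - 5*I*√2)) = -140 - 20*I*√2*(-3 - 5*I*√2) ≈ -340.0 + 84.853*I)
Z*W(14, 1) = (-340 + 60*I*√2)*6 = -2040 + 360*I*√2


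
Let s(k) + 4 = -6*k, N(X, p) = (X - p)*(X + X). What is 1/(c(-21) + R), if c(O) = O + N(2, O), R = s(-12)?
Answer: 1/139 ≈ 0.0071942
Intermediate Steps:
N(X, p) = 2*X*(X - p) (N(X, p) = (X - p)*(2*X) = 2*X*(X - p))
s(k) = -4 - 6*k
R = 68 (R = -4 - 6*(-12) = -4 + 72 = 68)
c(O) = 8 - 3*O (c(O) = O + 2*2*(2 - O) = O + (8 - 4*O) = 8 - 3*O)
1/(c(-21) + R) = 1/((8 - 3*(-21)) + 68) = 1/((8 + 63) + 68) = 1/(71 + 68) = 1/139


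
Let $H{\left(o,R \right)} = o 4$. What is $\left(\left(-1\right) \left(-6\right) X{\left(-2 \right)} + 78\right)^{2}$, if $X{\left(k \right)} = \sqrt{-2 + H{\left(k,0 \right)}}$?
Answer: $5724 + 936 i \sqrt{10} \approx 5724.0 + 2959.9 i$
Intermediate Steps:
$H{\left(o,R \right)} = 4 o$
$X{\left(k \right)} = \sqrt{-2 + 4 k}$
$\left(\left(-1\right) \left(-6\right) X{\left(-2 \right)} + 78\right)^{2} = \left(\left(-1\right) \left(-6\right) \sqrt{-2 + 4 \left(-2\right)} + 78\right)^{2} = \left(6 \sqrt{-2 - 8} + 78\right)^{2} = \left(6 \sqrt{-10} + 78\right)^{2} = \left(6 i \sqrt{10} + 78\right)^{2} = \left(78 + 6 i \sqrt{10}\right)^{2}$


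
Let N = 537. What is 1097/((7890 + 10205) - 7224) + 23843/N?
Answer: 259786342/5837727 ≈ 44.501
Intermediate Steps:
1097/((7890 + 10205) - 7224) + 23843/N = 1097/((7890 + 10205) - 7224) + 23843/537 = 1097/(18095 - 7224) + 23843*(1/537) = 1097/10871 + 23843/537 = 259786342/5837727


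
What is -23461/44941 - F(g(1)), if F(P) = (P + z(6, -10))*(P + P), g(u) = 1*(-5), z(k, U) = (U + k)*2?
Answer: -5865791/44941 ≈ -130.52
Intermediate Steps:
z(k, U) = 2*U + 2*k
g(u) = -5
F(P) = 2*P*(-8 + P) (F(P) = (P + (2*(-10) + 2*6))*(P + P) = (P + (-20 + 12))*(2*P) = (P - 8)*(2*P) = (-8 + P)*(2*P) = 2*P*(-8 + P))
-23461/44941 - F(g(1)) = -23461/44941 - 2*(-5)*(-8 - 5) = -23461*1/44941 - 2*(-5)*(-13) = -23461/44941 - 1*130 = -23461/44941 - 130 = -5865791/44941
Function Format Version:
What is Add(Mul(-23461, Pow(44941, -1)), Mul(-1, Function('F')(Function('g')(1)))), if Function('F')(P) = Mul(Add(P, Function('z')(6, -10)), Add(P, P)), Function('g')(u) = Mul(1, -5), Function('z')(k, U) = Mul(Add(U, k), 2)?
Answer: Rational(-5865791, 44941) ≈ -130.52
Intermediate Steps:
Function('z')(k, U) = Add(Mul(2, U), Mul(2, k))
Function('g')(u) = -5
Function('F')(P) = Mul(2, P, Add(-8, P)) (Function('F')(P) = Mul(Add(P, Add(Mul(2, -10), Mul(2, 6))), Add(P, P)) = Mul(Add(P, Add(-20, 12)), Mul(2, P)) = Mul(Add(P, -8), Mul(2, P)) = Mul(Add(-8, P), Mul(2, P)) = Mul(2, P, Add(-8, P)))
Add(Mul(-23461, Pow(44941, -1)), Mul(-1, Function('F')(Function('g')(1)))) = Add(Mul(-23461, Pow(44941, -1)), Mul(-1, Mul(2, -5, Add(-8, -5)))) = Add(Mul(-23461, Rational(1, 44941)), Mul(-1, Mul(2, -5, -13))) = Add(Rational(-23461, 44941), Mul(-1, 130)) = Add(Rational(-23461, 44941), -130) = Rational(-5865791, 44941)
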